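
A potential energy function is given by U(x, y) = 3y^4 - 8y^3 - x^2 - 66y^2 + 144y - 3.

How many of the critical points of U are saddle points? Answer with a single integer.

U separates as a function of x plus a function of y, so ∇U=0 decouples.
∂U/∂x = -2x = 0 at x ∈ {0}; ∂U/∂y = 12(y - 4)(y - 1)(y + 3) = 0 at y ∈ {-3, 1, 4}.
The Hessian is diagonal: diag(U_xx, U_yy). Second derivatives: U_xx(0)=-2; U_yy(-3)=336, U_yy(1)=-144, U_yy(4)=252.
Saddle points occur where the two diagonal entries have opposite signs: (0, -3), (0, 4). Count: 2.

2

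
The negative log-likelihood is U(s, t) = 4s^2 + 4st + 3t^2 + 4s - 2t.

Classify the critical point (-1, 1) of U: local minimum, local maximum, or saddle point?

local minimum

The Hessian of U is constant: H = [[8, 4], [4, 6]].
det(H) = 8·6 − 4² = 32.
det(H) > 0 and tr(H) = 14 > 0, so H is positive definite and the point is a local minimum.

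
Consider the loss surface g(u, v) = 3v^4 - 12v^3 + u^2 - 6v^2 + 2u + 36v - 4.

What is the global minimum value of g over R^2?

g(u,v) separates as P(u) + Q(v) − 4, so its minimum is min P + min Q − 4.
P'(u) = 2u + 2 vanishes at u ∈ {-1}; Q'(v) = 12(v - 3)(v - 1)(v + 1) vanishes at v ∈ {-1, 1, 3}.
Local minima of P (where P''>0): P(-1)=-1. Local minima of Q: Q(-1)=-27, Q(3)=-27.
So the global minimum of g is P(-1) + Q(-1) − 4 = -1 − 27 − 4 = -32, attained at (-1, -1).

-32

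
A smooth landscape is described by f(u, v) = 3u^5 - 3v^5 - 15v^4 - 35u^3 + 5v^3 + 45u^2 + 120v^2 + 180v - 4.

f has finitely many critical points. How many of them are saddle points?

f separates as a function of u plus a function of v, so ∇f=0 decouples.
∂f/∂u = 15u(u - 2)(u - 1)(u + 3) = 0 at u ∈ {-3, 0, 1, 2}; ∂f/∂v = -15(v - 2)(v + 1)(v + 2)(v + 3) = 0 at v ∈ {-3, -2, -1, 2}.
The Hessian is diagonal: diag(f_uu, f_vv). Second derivatives: f_uu(-3)=-900, f_uu(0)=90, f_uu(1)=-60, f_uu(2)=150; f_vv(-3)=150, f_vv(-2)=-60, f_vv(-1)=90, f_vv(2)=-900.
Saddle points occur where the two diagonal entries have opposite signs: (-3, -3), (-3, -1), (0, -2), (0, 2), (1, -3), (1, -1), (2, -2), (2, 2). Count: 8.

8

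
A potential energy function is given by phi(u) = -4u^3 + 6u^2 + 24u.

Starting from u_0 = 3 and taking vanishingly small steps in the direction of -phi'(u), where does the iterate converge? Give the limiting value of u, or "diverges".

phi'(u) = -12(u - 2)(u + 1), so phi'(3) = -48.
Gradient descent moves in the -phi' direction, i.e. u is increasing.
There is no critical point above u=3, and phi' keeps the same sign, so the iterate runs off to +∞.

diverges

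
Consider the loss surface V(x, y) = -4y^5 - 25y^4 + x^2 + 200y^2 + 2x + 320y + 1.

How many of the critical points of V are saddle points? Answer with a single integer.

2

V separates as a function of x plus a function of y, so ∇V=0 decouples.
∂V/∂x = 2(x + 1) = 0 at x ∈ {-1}; ∂V/∂y = -20(y - 2)(y + 1)(y + 2)(y + 4) = 0 at y ∈ {-4, -2, -1, 2}.
The Hessian is diagonal: diag(V_xx, V_yy). Second derivatives: V_xx(-1)=2; V_yy(-4)=720, V_yy(-2)=-160, V_yy(-1)=180, V_yy(2)=-1440.
Saddle points occur where the two diagonal entries have opposite signs: (-1, -2), (-1, 2). Count: 2.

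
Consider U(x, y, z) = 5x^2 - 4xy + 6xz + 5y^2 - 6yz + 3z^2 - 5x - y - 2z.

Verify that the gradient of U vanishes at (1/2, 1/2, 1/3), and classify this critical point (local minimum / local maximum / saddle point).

local minimum

∇U = (10x - 4y + 6z - 5, -4x + 10y - 6z - 1, 6x - 6y + 6z - 2); substituting (1/2, 1/2, 1/3) gives ∇U = (0, 0, 0), so (1/2, 1/2, 1/3) is indeed a critical point.
The Hessian is constant: H = [[10, -4, 6], [-4, 10, -6], [6, -6, 6]].
Leading principal minors: Δ₁ = 10, Δ₂ = 84, Δ₃ = 72.
All leading minors are positive, so H is positive definite: a local minimum.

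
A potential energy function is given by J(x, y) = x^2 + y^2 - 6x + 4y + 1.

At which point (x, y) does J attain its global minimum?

J(x,y) separates as P(x) + Q(y) + 1, so its minimum is min P + min Q + 1.
P'(x) = 2x - 6 vanishes at x ∈ {3}; Q'(y) = 2y + 4 vanishes at y ∈ {-2}.
Local minima of P (where P''>0): P(3)=-9. Local minima of Q: Q(-2)=-4.
So the global minimum of J is P(3) + Q(-2) + 1 = -9 − 4 + 1 = -12, attained at (3, -2).

(3, -2)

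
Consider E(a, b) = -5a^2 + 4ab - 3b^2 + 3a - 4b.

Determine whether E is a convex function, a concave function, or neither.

concave

E is quadratic, so its Hessian is the constant matrix H = [[-10, 4], [4, -6]].
det(H) = 44, tr(H) = -16.
det(H) > 0 and tr(H) < 0, so H is negative definite everywhere: concave.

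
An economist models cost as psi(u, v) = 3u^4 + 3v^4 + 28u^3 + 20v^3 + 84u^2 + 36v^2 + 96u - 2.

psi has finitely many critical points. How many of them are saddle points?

4

psi separates as a function of u plus a function of v, so ∇psi=0 decouples.
∂psi/∂u = 12(u + 1)(u + 2)(u + 4) = 0 at u ∈ {-4, -2, -1}; ∂psi/∂v = 12v(v + 2)(v + 3) = 0 at v ∈ {-3, -2, 0}.
The Hessian is diagonal: diag(psi_uu, psi_vv). Second derivatives: psi_uu(-4)=72, psi_uu(-2)=-24, psi_uu(-1)=36; psi_vv(-3)=36, psi_vv(-2)=-24, psi_vv(0)=72.
Saddle points occur where the two diagonal entries have opposite signs: (-4, -2), (-2, -3), (-2, 0), (-1, -2). Count: 4.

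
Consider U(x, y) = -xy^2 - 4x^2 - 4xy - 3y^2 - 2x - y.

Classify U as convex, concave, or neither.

neither

The term -xy^2 is cubic, so the Hessian is not constant.
∂²U/∂y² = -2x - 6, which takes both signs as x varies (negative for sufficiently large x). A diagonal entry of the Hessian changing sign means the Hessian is neither positive- nor negative-semidefinite on all of R^2.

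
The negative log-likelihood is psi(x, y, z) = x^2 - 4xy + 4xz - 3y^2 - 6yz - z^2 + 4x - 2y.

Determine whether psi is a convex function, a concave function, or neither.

neither

psi is quadratic, so its Hessian is the constant matrix H = [[2, -4, 4], [-4, -6, -6], [4, -6, -2]].
Leading principal minors: 2, -28, 272.
Neither pattern holds ⇒ H is indefinite ⇒ neither convex nor concave.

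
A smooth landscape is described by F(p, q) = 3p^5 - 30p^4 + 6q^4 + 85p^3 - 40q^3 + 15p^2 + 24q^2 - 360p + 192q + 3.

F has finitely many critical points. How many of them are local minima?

4

F separates as a function of p plus a function of q, so ∇F=0 decouples.
∂F/∂p = 15(p - 4)(p - 3)(p - 2)(p + 1) = 0 at p ∈ {-1, 2, 3, 4}; ∂F/∂q = 24(q - 4)(q - 2)(q + 1) = 0 at q ∈ {-1, 2, 4}.
The Hessian is diagonal: diag(F_pp, F_qq). Second derivatives: F_pp(-1)=-900, F_pp(2)=90, F_pp(3)=-60, F_pp(4)=150; F_qq(-1)=360, F_qq(2)=-144, F_qq(4)=240.
Local minima occur where both diagonal entries positive: (2, -1), (2, 4), (4, -1), (4, 4). Count: 4.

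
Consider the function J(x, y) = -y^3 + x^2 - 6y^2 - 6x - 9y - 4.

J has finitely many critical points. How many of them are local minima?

J separates as a function of x plus a function of y, so ∇J=0 decouples.
∂J/∂x = 2(x - 3) = 0 at x ∈ {3}; ∂J/∂y = -3(y + 1)(y + 3) = 0 at y ∈ {-3, -1}.
The Hessian is diagonal: diag(J_xx, J_yy). Second derivatives: J_xx(3)=2; J_yy(-3)=6, J_yy(-1)=-6.
Local minima occur where both diagonal entries positive: (3, -3). Count: 1.

1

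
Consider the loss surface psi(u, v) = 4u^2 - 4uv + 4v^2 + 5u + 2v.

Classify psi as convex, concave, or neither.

psi is quadratic, so its Hessian is the constant matrix H = [[8, -4], [-4, 8]].
det(H) = 48, tr(H) = 16.
det(H) > 0 and tr(H) > 0, so H is positive definite everywhere: convex.

convex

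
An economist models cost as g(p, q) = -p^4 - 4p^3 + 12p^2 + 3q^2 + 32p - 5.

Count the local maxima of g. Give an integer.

0

g separates as a function of p plus a function of q, so ∇g=0 decouples.
∂g/∂p = -4(p - 2)(p + 1)(p + 4) = 0 at p ∈ {-4, -1, 2}; ∂g/∂q = 6q = 0 at q ∈ {0}.
The Hessian is diagonal: diag(g_pp, g_qq). Second derivatives: g_pp(-4)=-72, g_pp(-1)=36, g_pp(2)=-72; g_qq(0)=6.
Local maxima occur where both diagonal entries negative: none. Count: 0.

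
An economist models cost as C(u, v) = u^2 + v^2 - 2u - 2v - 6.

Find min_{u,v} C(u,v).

-8

C(u,v) separates as P(u) + Q(v) − 6, so its minimum is min P + min Q − 6.
P'(u) = 2u - 2 vanishes at u ∈ {1}; Q'(v) = 2v - 2 vanishes at v ∈ {1}.
Local minima of P (where P''>0): P(1)=-1. Local minima of Q: Q(1)=-1.
So the global minimum of C is P(1) + Q(1) − 6 = -1 − 1 − 6 = -8, attained at (1, 1).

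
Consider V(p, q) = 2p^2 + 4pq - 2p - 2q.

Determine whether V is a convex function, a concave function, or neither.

V is quadratic, so its Hessian is the constant matrix H = [[4, 4], [4, 0]].
det(H) = -16, tr(H) = 4.
det(H) < 0, so H is indefinite: neither convex nor concave.

neither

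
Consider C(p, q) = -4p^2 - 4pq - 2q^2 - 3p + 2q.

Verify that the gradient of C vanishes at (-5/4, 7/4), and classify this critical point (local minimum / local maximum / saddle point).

local maximum

∇C = (-8p - 4q - 3, -4p - 4q + 2); substituting (-5/4, 7/4) gives ∇C = (0, 0), so (-5/4, 7/4) is indeed a critical point.
The Hessian of C is constant: H = [[-8, -4], [-4, -4]].
det(H) = (-8)·(-4) − (-4)² = 16.
det(H) > 0 and tr(H) = -12 < 0, so H is negative definite and the point is a local maximum.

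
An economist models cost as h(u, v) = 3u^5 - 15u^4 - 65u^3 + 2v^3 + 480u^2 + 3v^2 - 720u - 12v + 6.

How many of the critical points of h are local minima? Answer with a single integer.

2

h separates as a function of u plus a function of v, so ∇h=0 decouples.
∂h/∂u = 15(u - 4)(u - 3)(u - 1)(u + 4) = 0 at u ∈ {-4, 1, 3, 4}; ∂h/∂v = 6(v - 1)(v + 2) = 0 at v ∈ {-2, 1}.
The Hessian is diagonal: diag(h_uu, h_vv). Second derivatives: h_uu(-4)=-4200, h_uu(1)=450, h_uu(3)=-210, h_uu(4)=360; h_vv(-2)=-18, h_vv(1)=18.
Local minima occur where both diagonal entries positive: (1, 1), (4, 1). Count: 2.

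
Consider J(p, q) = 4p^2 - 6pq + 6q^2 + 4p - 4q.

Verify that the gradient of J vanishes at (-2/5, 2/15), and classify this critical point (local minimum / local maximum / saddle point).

∇J = (8p - 6q + 4, -6p + 12q - 4); substituting (-2/5, 2/15) gives ∇J = (0, 0), so (-2/5, 2/15) is indeed a critical point.
The Hessian of J is constant: H = [[8, -6], [-6, 12]].
det(H) = 8·12 − (-6)² = 60.
det(H) > 0 and tr(H) = 20 > 0, so H is positive definite and the point is a local minimum.

local minimum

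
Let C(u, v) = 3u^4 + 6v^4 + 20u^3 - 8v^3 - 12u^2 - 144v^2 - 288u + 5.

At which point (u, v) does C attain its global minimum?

C(u,v) separates as P(u) + Q(v) + 5, so its minimum is min P + min Q + 5.
P'(u) = 12(u - 2)(u + 3)(u + 4) vanishes at u ∈ {-4, -3, 2}; Q'(v) = 24v(v - 4)(v + 3) vanishes at v ∈ {-3, 0, 4}.
Local minima of P (where P''>0): P(-4)=448, P(2)=-416. Local minima of Q: Q(-3)=-594, Q(4)=-1280.
So the global minimum of C is P(2) + Q(4) + 5 = -416 − 1280 + 5 = -1691, attained at (2, 4).

(2, 4)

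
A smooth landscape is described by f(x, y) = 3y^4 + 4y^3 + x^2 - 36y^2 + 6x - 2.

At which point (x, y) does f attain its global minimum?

f(x,y) separates as P(x) + Q(y) − 2, so its minimum is min P + min Q − 2.
P'(x) = 2x + 6 vanishes at x ∈ {-3}; Q'(y) = 12y(y - 2)(y + 3) vanishes at y ∈ {-3, 0, 2}.
Local minima of P (where P''>0): P(-3)=-9. Local minima of Q: Q(-3)=-189, Q(2)=-64.
So the global minimum of f is P(-3) + Q(-3) − 2 = -9 − 189 − 2 = -200, attained at (-3, -3).

(-3, -3)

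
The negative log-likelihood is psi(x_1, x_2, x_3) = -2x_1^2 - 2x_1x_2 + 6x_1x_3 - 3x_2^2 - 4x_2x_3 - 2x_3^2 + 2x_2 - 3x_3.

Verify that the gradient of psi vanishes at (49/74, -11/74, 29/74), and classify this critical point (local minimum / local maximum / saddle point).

saddle point

∇psi = (-4x_1 - 2x_2 + 6x_3, -2x_1 - 6x_2 - 4x_3 + 2, 6x_1 - 4x_2 - 4x_3 - 3); substituting (49/74, -11/74, 29/74) gives ∇psi = (0, 0, 0), so (49/74, -11/74, 29/74) is indeed a critical point.
The Hessian is constant: H = [[-4, -2, 6], [-2, -6, -4], [6, -4, -4]].
Leading principal minors: Δ₁ = -4, Δ₂ = 20, Δ₃ = 296.
The minors fit neither the all-positive nor the alternating-sign pattern, so H is indefinite: a saddle point.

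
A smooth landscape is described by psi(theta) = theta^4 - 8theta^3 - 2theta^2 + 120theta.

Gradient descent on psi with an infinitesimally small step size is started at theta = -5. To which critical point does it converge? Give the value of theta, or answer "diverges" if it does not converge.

psi'(theta) = 4(theta - 5)(theta - 3)(theta + 2), so psi'(-5) = -960.
Gradient descent moves in the -psi' direction, i.e. theta is increasing.
The nearest critical point in that direction is theta = -2, where psi'' = 140 > 0 (a local minimum). The iterate converges there.

-2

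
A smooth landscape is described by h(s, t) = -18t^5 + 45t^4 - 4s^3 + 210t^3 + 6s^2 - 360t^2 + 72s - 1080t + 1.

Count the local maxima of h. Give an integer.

h separates as a function of s plus a function of t, so ∇h=0 decouples.
∂h/∂s = -12(s - 3)(s + 2) = 0 at s ∈ {-2, 3}; ∂h/∂t = -90(t - 3)(t - 2)(t + 1)(t + 2) = 0 at t ∈ {-2, -1, 2, 3}.
The Hessian is diagonal: diag(h_ss, h_tt). Second derivatives: h_ss(-2)=60, h_ss(3)=-60; h_tt(-2)=1800, h_tt(-1)=-1080, h_tt(2)=1080, h_tt(3)=-1800.
Local maxima occur where both diagonal entries negative: (3, -1), (3, 3). Count: 2.

2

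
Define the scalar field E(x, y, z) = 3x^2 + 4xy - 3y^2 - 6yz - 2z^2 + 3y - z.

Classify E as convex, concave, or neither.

E is quadratic, so its Hessian is the constant matrix H = [[6, 4, 0], [4, -6, -6], [0, -6, -4]].
Leading principal minors: 6, -52, -8.
Neither pattern holds ⇒ H is indefinite ⇒ neither convex nor concave.

neither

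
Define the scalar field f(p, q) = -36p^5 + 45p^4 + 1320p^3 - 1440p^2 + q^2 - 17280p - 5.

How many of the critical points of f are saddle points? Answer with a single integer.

f separates as a function of p plus a function of q, so ∇f=0 decouples.
∂f/∂p = -180(p - 4)(p - 3)(p + 2)(p + 4) = 0 at p ∈ {-4, -2, 3, 4}; ∂f/∂q = 2q = 0 at q ∈ {0}.
The Hessian is diagonal: diag(f_pp, f_qq). Second derivatives: f_pp(-4)=20160, f_pp(-2)=-10800, f_pp(3)=6300, f_pp(4)=-8640; f_qq(0)=2.
Saddle points occur where the two diagonal entries have opposite signs: (-2, 0), (4, 0). Count: 2.

2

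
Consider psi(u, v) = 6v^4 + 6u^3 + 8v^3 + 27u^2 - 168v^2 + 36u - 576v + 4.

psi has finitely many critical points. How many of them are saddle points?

psi separates as a function of u plus a function of v, so ∇psi=0 decouples.
∂psi/∂u = 18(u + 1)(u + 2) = 0 at u ∈ {-2, -1}; ∂psi/∂v = 24(v - 4)(v + 2)(v + 3) = 0 at v ∈ {-3, -2, 4}.
The Hessian is diagonal: diag(psi_uu, psi_vv). Second derivatives: psi_uu(-2)=-18, psi_uu(-1)=18; psi_vv(-3)=168, psi_vv(-2)=-144, psi_vv(4)=1008.
Saddle points occur where the two diagonal entries have opposite signs: (-2, -3), (-2, 4), (-1, -2). Count: 3.

3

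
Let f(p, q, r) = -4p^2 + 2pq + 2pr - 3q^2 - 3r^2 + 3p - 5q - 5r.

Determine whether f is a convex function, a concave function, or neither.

concave

f is quadratic, so its Hessian is the constant matrix H = [[-8, 2, 2], [2, -6, 0], [2, 0, -6]].
Leading principal minors: -8, 44, -240.
Signs alternate −, +, − ⇒ H ≺ 0 ⇒ concave.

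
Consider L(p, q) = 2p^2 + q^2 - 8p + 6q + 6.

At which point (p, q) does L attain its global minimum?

(2, -3)

L(p,q) separates as A(p) + B(q) + 6, so its minimum is min A + min B + 6.
A'(p) = 4p - 8 vanishes at p ∈ {2}; B'(q) = 2q + 6 vanishes at q ∈ {-3}.
Local minima of A (where A''>0): A(2)=-8. Local minima of B: B(-3)=-9.
So the global minimum of L is A(2) + B(-3) + 6 = -8 − 9 + 6 = -11, attained at (2, -3).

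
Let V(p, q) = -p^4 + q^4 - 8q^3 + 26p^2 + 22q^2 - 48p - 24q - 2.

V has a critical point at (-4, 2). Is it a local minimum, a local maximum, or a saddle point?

local maximum

The mixed partial ∂²V/∂p∂q is 0, so the Hessian at any point is diag(V_pp, V_qq) = diag(4(-3p^2 + 13), 4(3q^2 - 12q + 11)).
At (-4, 2): H = diag(-140, -4).
Both eigenvalues are negative, so H is negative definite: a local maximum.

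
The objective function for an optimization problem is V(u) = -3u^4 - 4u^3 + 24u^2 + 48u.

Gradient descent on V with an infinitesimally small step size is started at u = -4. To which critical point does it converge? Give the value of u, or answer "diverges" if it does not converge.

diverges

V'(u) = -12(u - 2)(u + 1)(u + 2), so V'(-4) = 432.
Gradient descent moves in the -V' direction, i.e. u is decreasing.
There is no critical point below u=-4, and V' keeps the same sign, so the iterate runs off to −∞.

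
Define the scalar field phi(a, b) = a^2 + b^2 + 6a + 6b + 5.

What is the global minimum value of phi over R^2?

-13

phi(a,b) separates as P(a) + Q(b) + 5, so its minimum is min P + min Q + 5.
P'(a) = 2a + 6 vanishes at a ∈ {-3}; Q'(b) = 2b + 6 vanishes at b ∈ {-3}.
Local minima of P (where P''>0): P(-3)=-9. Local minima of Q: Q(-3)=-9.
So the global minimum of phi is P(-3) + Q(-3) + 5 = -9 − 9 + 5 = -13, attained at (-3, -3).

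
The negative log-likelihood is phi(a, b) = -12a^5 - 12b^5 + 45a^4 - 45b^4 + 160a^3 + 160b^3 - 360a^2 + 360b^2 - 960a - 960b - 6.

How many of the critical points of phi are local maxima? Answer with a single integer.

4

phi separates as a function of a plus a function of b, so ∇phi=0 decouples.
∂phi/∂a = -60(a - 4)(a - 2)(a + 1)(a + 2) = 0 at a ∈ {-2, -1, 2, 4}; ∂phi/∂b = -60(b - 2)(b - 1)(b + 2)(b + 4) = 0 at b ∈ {-4, -2, 1, 2}.
The Hessian is diagonal: diag(phi_aa, phi_bb). Second derivatives: phi_aa(-2)=1440, phi_aa(-1)=-900, phi_aa(2)=1440, phi_aa(4)=-3600; phi_bb(-4)=3600, phi_bb(-2)=-1440, phi_bb(1)=900, phi_bb(2)=-1440.
Local maxima occur where both diagonal entries negative: (-1, -2), (-1, 2), (4, -2), (4, 2). Count: 4.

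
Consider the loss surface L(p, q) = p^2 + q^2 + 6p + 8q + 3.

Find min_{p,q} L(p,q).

-22

L(p,q) separates as A(p) + B(q) + 3, so its minimum is min A + min B + 3.
A'(p) = 2p + 6 vanishes at p ∈ {-3}; B'(q) = 2q + 8 vanishes at q ∈ {-4}.
Local minima of A (where A''>0): A(-3)=-9. Local minima of B: B(-4)=-16.
So the global minimum of L is A(-3) + B(-4) + 3 = -9 − 16 + 3 = -22, attained at (-3, -4).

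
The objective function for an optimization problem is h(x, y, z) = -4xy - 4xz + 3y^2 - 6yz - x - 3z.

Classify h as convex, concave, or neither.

neither

h is quadratic, so its Hessian is the constant matrix H = [[0, -4, -4], [-4, 6, -6], [-4, -6, 0]].
Leading principal minors: 0, -16, -288.
Neither pattern holds ⇒ H is indefinite ⇒ neither convex nor concave.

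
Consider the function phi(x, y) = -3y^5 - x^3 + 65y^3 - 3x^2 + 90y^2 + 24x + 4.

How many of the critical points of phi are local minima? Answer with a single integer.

phi separates as a function of x plus a function of y, so ∇phi=0 decouples.
∂phi/∂x = -3(x - 2)(x + 4) = 0 at x ∈ {-4, 2}; ∂phi/∂y = -15y(y - 4)(y + 1)(y + 3) = 0 at y ∈ {-3, -1, 0, 4}.
The Hessian is diagonal: diag(phi_xx, phi_yy). Second derivatives: phi_xx(-4)=18, phi_xx(2)=-18; phi_yy(-3)=630, phi_yy(-1)=-150, phi_yy(0)=180, phi_yy(4)=-2100.
Local minima occur where both diagonal entries positive: (-4, -3), (-4, 0). Count: 2.

2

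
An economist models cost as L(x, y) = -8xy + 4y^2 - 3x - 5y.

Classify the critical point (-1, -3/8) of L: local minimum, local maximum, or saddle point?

The Hessian of L is constant: H = [[0, -8], [-8, 8]].
det(H) = 0·8 − (-8)² = -64.
Since det(H) < 0, H is indefinite and the critical point is a saddle point.

saddle point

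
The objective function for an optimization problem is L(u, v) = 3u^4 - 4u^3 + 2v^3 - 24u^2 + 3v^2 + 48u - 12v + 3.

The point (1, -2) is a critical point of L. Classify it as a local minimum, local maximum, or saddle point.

local maximum

The mixed partial ∂²L/∂u∂v is 0, so the Hessian at any point is diag(L_uu, L_vv) = diag(12(3u^2 - 2u - 4), 6(2v + 1)).
At (1, -2): H = diag(-36, -18).
Both eigenvalues are negative, so H is negative definite: a local maximum.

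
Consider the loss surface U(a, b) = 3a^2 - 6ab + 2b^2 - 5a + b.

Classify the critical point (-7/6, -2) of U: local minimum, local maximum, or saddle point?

saddle point

The Hessian of U is constant: H = [[6, -6], [-6, 4]].
det(H) = 6·4 − (-6)² = -12.
Since det(H) < 0, H is indefinite and the critical point is a saddle point.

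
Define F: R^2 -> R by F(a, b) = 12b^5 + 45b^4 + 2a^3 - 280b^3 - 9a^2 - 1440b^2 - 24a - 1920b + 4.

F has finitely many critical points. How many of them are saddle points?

4

F separates as a function of a plus a function of b, so ∇F=0 decouples.
∂F/∂a = 6(a - 4)(a + 1) = 0 at a ∈ {-1, 4}; ∂F/∂b = 60(b - 4)(b + 1)(b + 2)(b + 4) = 0 at b ∈ {-4, -2, -1, 4}.
The Hessian is diagonal: diag(F_aa, F_bb). Second derivatives: F_aa(-1)=-30, F_aa(4)=30; F_bb(-4)=-2880, F_bb(-2)=720, F_bb(-1)=-900, F_bb(4)=14400.
Saddle points occur where the two diagonal entries have opposite signs: (-1, -2), (-1, 4), (4, -4), (4, -1). Count: 4.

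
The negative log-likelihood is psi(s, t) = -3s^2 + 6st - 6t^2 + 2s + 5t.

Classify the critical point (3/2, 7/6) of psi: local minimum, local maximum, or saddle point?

local maximum

The Hessian of psi is constant: H = [[-6, 6], [6, -12]].
det(H) = (-6)·(-12) − 6² = 36.
det(H) > 0 and tr(H) = -18 < 0, so H is negative definite and the point is a local maximum.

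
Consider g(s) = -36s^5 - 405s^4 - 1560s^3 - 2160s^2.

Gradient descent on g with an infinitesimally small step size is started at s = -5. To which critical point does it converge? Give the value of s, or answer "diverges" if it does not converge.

-4

g'(s) = -180s(s + 2)(s + 3)(s + 4), so g'(-5) = -5400.
Gradient descent moves in the -g' direction, i.e. s is increasing.
The nearest critical point in that direction is s = -4, where g'' = 1440 > 0 (a local minimum). The iterate converges there.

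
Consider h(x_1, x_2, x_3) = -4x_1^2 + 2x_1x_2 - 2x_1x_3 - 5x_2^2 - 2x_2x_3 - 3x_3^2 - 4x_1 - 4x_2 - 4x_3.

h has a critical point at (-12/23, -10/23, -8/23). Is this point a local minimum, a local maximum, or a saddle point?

The Hessian is constant: H = [[-8, 2, -2], [2, -10, -2], [-2, -2, -6]].
Leading principal minors: Δ₁ = -8, Δ₂ = 76, Δ₃ = -368.
The minors alternate sign starting negative (−, +, −), so H is negative definite: a local maximum.

local maximum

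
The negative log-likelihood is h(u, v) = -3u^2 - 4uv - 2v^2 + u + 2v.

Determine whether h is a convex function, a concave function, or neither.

h is quadratic, so its Hessian is the constant matrix H = [[-6, -4], [-4, -4]].
det(H) = 8, tr(H) = -10.
det(H) > 0 and tr(H) < 0, so H is negative definite everywhere: concave.

concave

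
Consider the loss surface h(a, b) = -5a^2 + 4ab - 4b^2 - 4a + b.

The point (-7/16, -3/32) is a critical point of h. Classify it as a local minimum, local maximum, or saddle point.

The Hessian of h is constant: H = [[-10, 4], [4, -8]].
det(H) = (-10)·(-8) − 4² = 64.
det(H) > 0 and tr(H) = -18 < 0, so H is negative definite and the point is a local maximum.

local maximum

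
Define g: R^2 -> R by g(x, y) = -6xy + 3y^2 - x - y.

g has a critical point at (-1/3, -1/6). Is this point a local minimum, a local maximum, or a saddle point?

The Hessian of g is constant: H = [[0, -6], [-6, 6]].
det(H) = 0·6 − (-6)² = -36.
Since det(H) < 0, H is indefinite and the critical point is a saddle point.

saddle point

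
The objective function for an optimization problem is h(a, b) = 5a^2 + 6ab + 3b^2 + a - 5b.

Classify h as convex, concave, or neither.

h is quadratic, so its Hessian is the constant matrix H = [[10, 6], [6, 6]].
det(H) = 24, tr(H) = 16.
det(H) > 0 and tr(H) > 0, so H is positive definite everywhere: convex.

convex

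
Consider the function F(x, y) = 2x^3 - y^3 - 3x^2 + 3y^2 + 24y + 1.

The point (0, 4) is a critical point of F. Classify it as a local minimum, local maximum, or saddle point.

The mixed partial ∂²F/∂x∂y is 0, so the Hessian at any point is diag(F_xx, F_yy) = diag(6(2x - 1), 6(-y + 1)).
At (0, 4): H = diag(-6, -18).
Both eigenvalues are negative, so H is negative definite: a local maximum.

local maximum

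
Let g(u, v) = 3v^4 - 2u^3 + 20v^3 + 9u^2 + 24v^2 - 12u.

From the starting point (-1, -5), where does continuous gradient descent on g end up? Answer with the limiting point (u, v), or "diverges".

(1, -4)

g is separable, so gradient descent decouples: u follows -∂g/∂u, v follows -∂g/∂v.
∂g/∂u = -6(u - 2)(u - 1); at u=-1 this is -36, so u increases.
∂g/∂v = 12v(v + 1)(v + 4); at v=-5 this is -240, so v increases.
u converges to its nearest critical value 1 (a local min of the u-part); v converges to -4. The iterate converges to (1, -4).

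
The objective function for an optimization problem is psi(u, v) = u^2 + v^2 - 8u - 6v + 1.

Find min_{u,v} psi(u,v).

psi(u,v) separates as P(u) + Q(v) + 1, so its minimum is min P + min Q + 1.
P'(u) = 2u - 8 vanishes at u ∈ {4}; Q'(v) = 2v - 6 vanishes at v ∈ {3}.
Local minima of P (where P''>0): P(4)=-16. Local minima of Q: Q(3)=-9.
So the global minimum of psi is P(4) + Q(3) + 1 = -16 − 9 + 1 = -24, attained at (4, 3).

-24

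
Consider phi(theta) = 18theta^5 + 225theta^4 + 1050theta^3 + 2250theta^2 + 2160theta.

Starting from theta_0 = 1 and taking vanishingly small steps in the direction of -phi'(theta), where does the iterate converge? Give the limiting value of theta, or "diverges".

phi'(theta) = 90(theta + 1)(theta + 2)(theta + 3)(theta + 4), so phi'(1) = 10800.
Gradient descent moves in the -phi' direction, i.e. theta is decreasing.
The nearest critical point in that direction is theta = -1, where phi'' = 540 > 0 (a local minimum). The iterate converges there.

-1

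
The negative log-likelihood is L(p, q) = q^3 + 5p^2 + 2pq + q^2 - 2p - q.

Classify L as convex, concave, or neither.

neither

The term q^3 is cubic, so the Hessian is not constant.
∂²L/∂q² = 6q + 2, which takes both signs as q varies (negative for sufficiently negative q). A diagonal entry of the Hessian changing sign means the Hessian is neither positive- nor negative-semidefinite on all of R^2.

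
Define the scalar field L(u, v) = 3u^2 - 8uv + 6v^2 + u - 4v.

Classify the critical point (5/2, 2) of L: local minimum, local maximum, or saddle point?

local minimum

The Hessian of L is constant: H = [[6, -8], [-8, 12]].
det(H) = 6·12 − (-8)² = 8.
det(H) > 0 and tr(H) = 18 > 0, so H is positive definite and the point is a local minimum.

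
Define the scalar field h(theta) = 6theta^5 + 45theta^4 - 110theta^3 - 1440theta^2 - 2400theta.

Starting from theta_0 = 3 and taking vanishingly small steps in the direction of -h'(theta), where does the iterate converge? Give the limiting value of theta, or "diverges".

4

h'(theta) = 30(theta - 4)(theta + 1)(theta + 4)(theta + 5), so h'(3) = -6720.
Gradient descent moves in the -h' direction, i.e. theta is increasing.
The nearest critical point in that direction is theta = 4, where h'' = 10800 > 0 (a local minimum). The iterate converges there.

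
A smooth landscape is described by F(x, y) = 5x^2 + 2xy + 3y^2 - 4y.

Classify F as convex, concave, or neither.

F is quadratic, so its Hessian is the constant matrix H = [[10, 2], [2, 6]].
det(H) = 56, tr(H) = 16.
det(H) > 0 and tr(H) > 0, so H is positive definite everywhere: convex.

convex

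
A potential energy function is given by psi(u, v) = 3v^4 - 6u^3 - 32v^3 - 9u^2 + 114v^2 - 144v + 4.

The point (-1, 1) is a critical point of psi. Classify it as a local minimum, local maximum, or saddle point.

The mixed partial ∂²psi/∂u∂v is 0, so the Hessian at any point is diag(psi_uu, psi_vv) = diag(-18(2u + 1), 12(3v^2 - 16v + 19)).
At (-1, 1): H = diag(18, 72).
Both eigenvalues are positive, so H is positive definite: a local minimum.

local minimum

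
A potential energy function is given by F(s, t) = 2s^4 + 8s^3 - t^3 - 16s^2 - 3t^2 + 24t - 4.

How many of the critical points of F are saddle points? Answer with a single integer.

3

F separates as a function of s plus a function of t, so ∇F=0 decouples.
∂F/∂s = 8s(s - 1)(s + 4) = 0 at s ∈ {-4, 0, 1}; ∂F/∂t = -3(t - 2)(t + 4) = 0 at t ∈ {-4, 2}.
The Hessian is diagonal: diag(F_ss, F_tt). Second derivatives: F_ss(-4)=160, F_ss(0)=-32, F_ss(1)=40; F_tt(-4)=18, F_tt(2)=-18.
Saddle points occur where the two diagonal entries have opposite signs: (-4, 2), (0, -4), (1, 2). Count: 3.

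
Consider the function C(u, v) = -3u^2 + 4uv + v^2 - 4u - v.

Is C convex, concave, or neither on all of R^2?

neither

C is quadratic, so its Hessian is the constant matrix H = [[-6, 4], [4, 2]].
det(H) = -28, tr(H) = -4.
det(H) < 0, so H is indefinite: neither convex nor concave.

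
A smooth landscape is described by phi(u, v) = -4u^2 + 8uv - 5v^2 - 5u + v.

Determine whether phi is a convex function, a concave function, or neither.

concave

phi is quadratic, so its Hessian is the constant matrix H = [[-8, 8], [8, -10]].
det(H) = 16, tr(H) = -18.
det(H) > 0 and tr(H) < 0, so H is negative definite everywhere: concave.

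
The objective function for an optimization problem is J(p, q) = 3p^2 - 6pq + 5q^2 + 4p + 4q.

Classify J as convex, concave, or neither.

J is quadratic, so its Hessian is the constant matrix H = [[6, -6], [-6, 10]].
det(H) = 24, tr(H) = 16.
det(H) > 0 and tr(H) > 0, so H is positive definite everywhere: convex.

convex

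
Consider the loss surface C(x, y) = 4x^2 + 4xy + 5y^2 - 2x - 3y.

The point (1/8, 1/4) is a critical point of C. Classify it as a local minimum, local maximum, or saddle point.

The Hessian of C is constant: H = [[8, 4], [4, 10]].
det(H) = 8·10 − 4² = 64.
det(H) > 0 and tr(H) = 18 > 0, so H is positive definite and the point is a local minimum.

local minimum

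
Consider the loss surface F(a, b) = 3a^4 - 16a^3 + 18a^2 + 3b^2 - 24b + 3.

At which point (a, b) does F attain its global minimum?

F(a,b) separates as P(a) + Q(b) + 3, so its minimum is min P + min Q + 3.
P'(a) = 12a(a - 3)(a - 1) vanishes at a ∈ {0, 1, 3}; Q'(b) = 6b - 24 vanishes at b ∈ {4}.
Local minima of P (where P''>0): P(0)=0, P(3)=-27. Local minima of Q: Q(4)=-48.
So the global minimum of F is P(3) + Q(4) + 3 = -27 − 48 + 3 = -72, attained at (3, 4).

(3, 4)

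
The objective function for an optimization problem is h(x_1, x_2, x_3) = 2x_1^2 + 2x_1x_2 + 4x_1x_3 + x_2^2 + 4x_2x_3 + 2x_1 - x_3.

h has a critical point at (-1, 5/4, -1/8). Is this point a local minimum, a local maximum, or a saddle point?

The Hessian is constant: H = [[4, 2, 4], [2, 2, 4], [4, 4, 0]].
Leading principal minors: Δ₁ = 4, Δ₂ = 4, Δ₃ = -32.
The minors fit neither the all-positive nor the alternating-sign pattern, so H is indefinite: a saddle point.

saddle point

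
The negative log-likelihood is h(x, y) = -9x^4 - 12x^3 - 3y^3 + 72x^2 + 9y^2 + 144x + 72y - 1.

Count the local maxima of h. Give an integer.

2

h separates as a function of x plus a function of y, so ∇h=0 decouples.
∂h/∂x = -36(x - 2)(x + 1)(x + 2) = 0 at x ∈ {-2, -1, 2}; ∂h/∂y = -9(y - 4)(y + 2) = 0 at y ∈ {-2, 4}.
The Hessian is diagonal: diag(h_xx, h_yy). Second derivatives: h_xx(-2)=-144, h_xx(-1)=108, h_xx(2)=-432; h_yy(-2)=54, h_yy(4)=-54.
Local maxima occur where both diagonal entries negative: (-2, 4), (2, 4). Count: 2.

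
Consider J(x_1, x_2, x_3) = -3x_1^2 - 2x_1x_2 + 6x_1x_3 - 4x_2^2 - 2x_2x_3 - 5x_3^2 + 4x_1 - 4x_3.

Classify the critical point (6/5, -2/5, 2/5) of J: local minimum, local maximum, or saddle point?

The Hessian is constant: H = [[-6, -2, 6], [-2, -8, -2], [6, -2, -10]].
Leading principal minors: Δ₁ = -6, Δ₂ = 44, Δ₃ = -80.
The minors alternate sign starting negative (−, +, −), so H is negative definite: a local maximum.

local maximum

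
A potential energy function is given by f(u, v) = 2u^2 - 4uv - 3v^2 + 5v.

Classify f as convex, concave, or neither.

f is quadratic, so its Hessian is the constant matrix H = [[4, -4], [-4, -6]].
det(H) = -40, tr(H) = -2.
det(H) < 0, so H is indefinite: neither convex nor concave.

neither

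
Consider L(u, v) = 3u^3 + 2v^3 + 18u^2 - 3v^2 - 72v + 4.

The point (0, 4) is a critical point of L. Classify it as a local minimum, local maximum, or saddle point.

The mixed partial ∂²L/∂u∂v is 0, so the Hessian at any point is diag(L_uu, L_vv) = diag(18(u + 2), 6(2v - 1)).
At (0, 4): H = diag(36, 42).
Both eigenvalues are positive, so H is positive definite: a local minimum.

local minimum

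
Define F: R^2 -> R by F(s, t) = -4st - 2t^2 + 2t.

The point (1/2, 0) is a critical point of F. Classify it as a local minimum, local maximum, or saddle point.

The Hessian of F is constant: H = [[0, -4], [-4, -4]].
det(H) = 0·(-4) − (-4)² = -16.
Since det(H) < 0, H is indefinite and the critical point is a saddle point.

saddle point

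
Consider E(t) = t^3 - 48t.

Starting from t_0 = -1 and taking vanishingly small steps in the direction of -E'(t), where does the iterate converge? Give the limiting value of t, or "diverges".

4

E'(t) = 3(t - 4)(t + 4), so E'(-1) = -45.
Gradient descent moves in the -E' direction, i.e. t is increasing.
The nearest critical point in that direction is t = 4, where E'' = 24 > 0 (a local minimum). The iterate converges there.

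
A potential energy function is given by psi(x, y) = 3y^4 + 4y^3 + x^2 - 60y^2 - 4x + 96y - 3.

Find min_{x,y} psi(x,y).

psi(x,y) separates as P(x) + Q(y) − 3, so its minimum is min P + min Q − 3.
P'(x) = 2x - 4 vanishes at x ∈ {2}; Q'(y) = 12(y - 2)(y - 1)(y + 4) vanishes at y ∈ {-4, 1, 2}.
Local minima of P (where P''>0): P(2)=-4. Local minima of Q: Q(-4)=-832, Q(2)=32.
So the global minimum of psi is P(2) + Q(-4) − 3 = -4 − 832 − 3 = -839, attained at (2, -4).

-839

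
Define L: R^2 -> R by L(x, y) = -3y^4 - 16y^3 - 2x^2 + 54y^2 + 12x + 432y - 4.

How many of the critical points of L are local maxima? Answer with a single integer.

L separates as a function of x plus a function of y, so ∇L=0 decouples.
∂L/∂x = -4(x - 3) = 0 at x ∈ {3}; ∂L/∂y = -12(y - 3)(y + 3)(y + 4) = 0 at y ∈ {-4, -3, 3}.
The Hessian is diagonal: diag(L_xx, L_yy). Second derivatives: L_xx(3)=-4; L_yy(-4)=-84, L_yy(-3)=72, L_yy(3)=-504.
Local maxima occur where both diagonal entries negative: (3, -4), (3, 3). Count: 2.

2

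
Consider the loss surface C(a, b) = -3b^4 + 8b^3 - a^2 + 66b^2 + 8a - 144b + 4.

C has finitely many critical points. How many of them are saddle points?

1

C separates as a function of a plus a function of b, so ∇C=0 decouples.
∂C/∂a = -2(a - 4) = 0 at a ∈ {4}; ∂C/∂b = -12(b - 4)(b - 1)(b + 3) = 0 at b ∈ {-3, 1, 4}.
The Hessian is diagonal: diag(C_aa, C_bb). Second derivatives: C_aa(4)=-2; C_bb(-3)=-336, C_bb(1)=144, C_bb(4)=-252.
Saddle points occur where the two diagonal entries have opposite signs: (4, 1). Count: 1.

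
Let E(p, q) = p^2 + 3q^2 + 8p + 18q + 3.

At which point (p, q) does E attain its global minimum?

E(p,q) separates as A(p) + B(q) + 3, so its minimum is min A + min B + 3.
A'(p) = 2p + 8 vanishes at p ∈ {-4}; B'(q) = 6q + 18 vanishes at q ∈ {-3}.
Local minima of A (where A''>0): A(-4)=-16. Local minima of B: B(-3)=-27.
So the global minimum of E is A(-4) + B(-3) + 3 = -16 − 27 + 3 = -40, attained at (-4, -3).

(-4, -3)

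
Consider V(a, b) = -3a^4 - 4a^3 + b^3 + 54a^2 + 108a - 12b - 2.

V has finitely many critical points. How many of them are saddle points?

3

V separates as a function of a plus a function of b, so ∇V=0 decouples.
∂V/∂a = -12(a - 3)(a + 1)(a + 3) = 0 at a ∈ {-3, -1, 3}; ∂V/∂b = 3(b - 2)(b + 2) = 0 at b ∈ {-2, 2}.
The Hessian is diagonal: diag(V_aa, V_bb). Second derivatives: V_aa(-3)=-144, V_aa(-1)=96, V_aa(3)=-288; V_bb(-2)=-12, V_bb(2)=12.
Saddle points occur where the two diagonal entries have opposite signs: (-3, 2), (-1, -2), (3, 2). Count: 3.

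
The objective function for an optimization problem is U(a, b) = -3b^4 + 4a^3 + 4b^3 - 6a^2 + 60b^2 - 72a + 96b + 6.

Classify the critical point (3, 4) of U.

The mixed partial ∂²U/∂a∂b is 0, so the Hessian at any point is diag(U_aa, U_bb) = diag(12(2a - 1), 12(-3b^2 + 2b + 10)).
At (3, 4): H = diag(60, -360).
The eigenvalues have opposite signs, so H is indefinite: a saddle point.

saddle point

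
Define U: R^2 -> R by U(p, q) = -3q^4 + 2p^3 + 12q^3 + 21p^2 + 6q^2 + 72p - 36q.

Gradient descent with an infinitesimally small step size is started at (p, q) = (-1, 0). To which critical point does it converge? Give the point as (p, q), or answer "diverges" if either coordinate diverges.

U is separable, so gradient descent decouples: p follows -∂U/∂p, q follows -∂U/∂q.
∂U/∂p = 6(p + 3)(p + 4); at p=-1 this is 36, so p decreases.
∂U/∂q = -12(q - 3)(q - 1)(q + 1); at q=0 this is -36, so q increases.
p converges to its nearest critical value -3 (a local min of the p-part); q converges to 1. The iterate converges to (-3, 1).

(-3, 1)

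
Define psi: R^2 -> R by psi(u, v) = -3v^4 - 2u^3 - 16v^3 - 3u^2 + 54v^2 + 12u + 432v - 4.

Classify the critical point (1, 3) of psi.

The mixed partial ∂²psi/∂u∂v is 0, so the Hessian at any point is diag(psi_uu, psi_vv) = diag(-6(2u + 1), 12(-3v^2 - 8v + 9)).
At (1, 3): H = diag(-18, -504).
Both eigenvalues are negative, so H is negative definite: a local maximum.

local maximum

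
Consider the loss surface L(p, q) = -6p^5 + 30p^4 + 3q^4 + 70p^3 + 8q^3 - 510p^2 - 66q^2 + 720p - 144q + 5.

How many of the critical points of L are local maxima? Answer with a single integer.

L separates as a function of p plus a function of q, so ∇L=0 decouples.
∂L/∂p = -30(p - 4)(p - 2)(p - 1)(p + 3) = 0 at p ∈ {-3, 1, 2, 4}; ∂L/∂q = 12(q - 3)(q + 1)(q + 4) = 0 at q ∈ {-4, -1, 3}.
The Hessian is diagonal: diag(L_pp, L_qq). Second derivatives: L_pp(-3)=4200, L_pp(1)=-360, L_pp(2)=300, L_pp(4)=-1260; L_qq(-4)=252, L_qq(-1)=-144, L_qq(3)=336.
Local maxima occur where both diagonal entries negative: (1, -1), (4, -1). Count: 2.

2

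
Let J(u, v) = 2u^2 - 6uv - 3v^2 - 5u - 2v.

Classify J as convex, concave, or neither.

neither

J is quadratic, so its Hessian is the constant matrix H = [[4, -6], [-6, -6]].
det(H) = -60, tr(H) = -2.
det(H) < 0, so H is indefinite: neither convex nor concave.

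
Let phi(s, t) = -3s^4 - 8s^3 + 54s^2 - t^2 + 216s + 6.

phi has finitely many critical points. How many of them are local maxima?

phi separates as a function of s plus a function of t, so ∇phi=0 decouples.
∂phi/∂s = -12(s - 3)(s + 2)(s + 3) = 0 at s ∈ {-3, -2, 3}; ∂phi/∂t = -2t = 0 at t ∈ {0}.
The Hessian is diagonal: diag(phi_ss, phi_tt). Second derivatives: phi_ss(-3)=-72, phi_ss(-2)=60, phi_ss(3)=-360; phi_tt(0)=-2.
Local maxima occur where both diagonal entries negative: (-3, 0), (3, 0). Count: 2.

2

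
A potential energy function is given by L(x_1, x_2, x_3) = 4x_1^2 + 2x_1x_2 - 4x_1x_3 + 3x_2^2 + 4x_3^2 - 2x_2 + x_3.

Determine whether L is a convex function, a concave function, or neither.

convex

L is quadratic, so its Hessian is the constant matrix H = [[8, 2, -4], [2, 6, 0], [-4, 0, 8]].
Leading principal minors: 8, 44, 256.
All positive ⇒ H ≻ 0 ⇒ convex.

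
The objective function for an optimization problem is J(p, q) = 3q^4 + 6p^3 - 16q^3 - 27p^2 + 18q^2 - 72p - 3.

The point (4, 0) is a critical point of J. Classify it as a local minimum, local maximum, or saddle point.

local minimum

The mixed partial ∂²J/∂p∂q is 0, so the Hessian at any point is diag(J_pp, J_qq) = diag(18(2p - 3), 12(3q^2 - 8q + 3)).
At (4, 0): H = diag(90, 36).
Both eigenvalues are positive, so H is positive definite: a local minimum.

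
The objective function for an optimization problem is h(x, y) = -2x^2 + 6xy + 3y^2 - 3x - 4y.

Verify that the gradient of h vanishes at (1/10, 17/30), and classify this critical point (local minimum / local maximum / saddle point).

∇h = (-4x + 6y - 3, 6x + 6y - 4); substituting (1/10, 17/30) gives ∇h = (0, 0), so (1/10, 17/30) is indeed a critical point.
The Hessian of h is constant: H = [[-4, 6], [6, 6]].
det(H) = (-4)·6 − 6² = -60.
Since det(H) < 0, H is indefinite and the critical point is a saddle point.

saddle point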